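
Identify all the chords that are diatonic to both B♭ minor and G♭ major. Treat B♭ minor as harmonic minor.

Triads in B♭ minor (harmonic minor): B♭ minor (i), C diminished (ii°), D♭ augmented (III+), E♭ minor (iv), F major (V), G♭ major (VI), A diminished (vii°).
Triads in G♭ major: G♭ major (I), A♭ minor (ii), B♭ minor (iii), C♭ major (IV), D♭ major (V), E♭ minor (vi), F diminished (vii°).
Shared triads with their functions: B♭ minor (i in B♭ minor, iii in G♭ major); E♭ minor (iv in B♭ minor, vi in G♭ major); G♭ major (VI in B♭ minor, I in G♭ major).

B♭m, E♭m, G♭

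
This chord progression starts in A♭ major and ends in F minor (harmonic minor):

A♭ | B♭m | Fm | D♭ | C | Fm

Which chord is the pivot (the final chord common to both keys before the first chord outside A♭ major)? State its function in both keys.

Chords diatonic to A♭ major: A♭, B♭m, Cm, D♭, E♭, Fm, Gdim.
Reading the progression, the first chord not in that set is C, so the modulation leaves A♭ major there.
The chord immediately before C is D♭, which is diatonic to both keys: IV in A♭ major and VI in F minor.

D♭ — IV in A♭ major, VI in F minor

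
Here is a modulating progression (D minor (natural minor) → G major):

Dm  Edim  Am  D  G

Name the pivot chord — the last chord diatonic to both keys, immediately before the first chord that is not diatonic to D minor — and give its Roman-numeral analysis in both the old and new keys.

Am — v in D minor, ii in G major

Chords diatonic to D minor: Dm, Edim, F, Gm, Am, Bb, C.
Reading the progression, the first chord not in that set is D, so the modulation leaves D minor there.
The chord immediately before D is Am, which is diatonic to both keys: v in D minor and ii in G major.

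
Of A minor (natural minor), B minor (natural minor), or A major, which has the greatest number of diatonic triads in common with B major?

A major

Triads of B major: B (I), C#m (ii), D#m (iii), E (IV), F# (V), G#m (vi), A#dim (vii°).
A minor (natural minor) shares 0: none.
B minor (natural minor) shares 0: none.
A major shares 2: C#m, E.
The most common triads (2) are shared with A major.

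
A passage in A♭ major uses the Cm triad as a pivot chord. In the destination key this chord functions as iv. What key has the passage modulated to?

The numeral iv denotes a minor triad on scale degree 4. With C on degree 4, the tonic of the new key is G.
Degree 4 carries a minor triad in minor keys, so the destination is G minor.
Check: the diatonic triads of G minor (natural minor) are Gm (i), Adim (ii°), B♭ (III), Cm (iv), Dm (v), E♭ (VI), F (VII) — Cm is indeed iv.

G minor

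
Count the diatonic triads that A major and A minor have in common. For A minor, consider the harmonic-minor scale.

2

Diatonic triads of A major: A (I), Bm (ii), C♯m (iii), D (IV), E (V), F♯m (vi), G♯dim (vii°).
Diatonic triads of A minor (harmonic minor): Am (i), Bdim (ii°), Caug (III+), Dm (iv), E (V), F (VI), G♯dim (vii°).
Matching root and quality in both lists: E, G♯dim.
That gives 2 common triads.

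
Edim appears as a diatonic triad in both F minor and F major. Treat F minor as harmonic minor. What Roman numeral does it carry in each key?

vii° in F minor; vii° in F major

The scale of F minor (harmonic minor) is F G Ab Bb C Db E; E is degree 7, and the triad built there (E-G-Bb) is diminished, so it is vii°.
The scale of F major is F G A Bb C D E; E is degree 7, and the triad built there (E-G-Bb) is diminished, so it is vii°.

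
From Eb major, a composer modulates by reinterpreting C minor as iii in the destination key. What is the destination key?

The numeral iii denotes a minor triad on scale degree 3. With C on degree 3, the tonic of the new key is Ab.
Degree 3 carries a minor triad in major keys, so the destination is Ab major.
Check: the diatonic triads of Ab major are Ab (I), Bbm (ii), Cm (iii), Db (IV), Eb (V), Fm (vi), Gdim (vii°) — C minor is indeed iii.

Ab major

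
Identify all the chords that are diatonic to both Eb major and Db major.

Fm, Ab

Triads in Eb major: Eb major (I), F minor (ii), G minor (iii), Ab major (IV), Bb major (V), C minor (vi), D diminished (vii°).
Triads in Db major: Db major (I), Eb minor (ii), F minor (iii), Gb major (IV), Ab major (V), Bb minor (vi), C diminished (vii°).
Shared triads with their functions: F minor (ii in Eb major, iii in Db major); Ab major (IV in Eb major, V in Db major).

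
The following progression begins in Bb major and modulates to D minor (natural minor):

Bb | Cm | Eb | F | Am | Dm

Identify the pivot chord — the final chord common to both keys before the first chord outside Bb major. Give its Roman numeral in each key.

F — V in Bb major, III in D minor

Chords diatonic to Bb major: Bb, Cm, Dm, Eb, F, Gm, Adim.
Reading the progression, the first chord not in that set is Am, so the modulation leaves Bb major there.
The chord immediately before Am is F, which is diatonic to both keys: V in Bb major and III in D minor.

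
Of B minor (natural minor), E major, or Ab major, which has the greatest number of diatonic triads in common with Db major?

Triads of Db major: Db (I), Ebm (ii), Fm (iii), Gb (IV), Ab (V), Bbm (vi), Cdim (vii°).
B minor (natural minor) shares 0: none.
E major shares 0: none.
Ab major shares 4: Db, Fm, Ab, Bbm.
The most common triads (4) are shared with Ab major.

Ab major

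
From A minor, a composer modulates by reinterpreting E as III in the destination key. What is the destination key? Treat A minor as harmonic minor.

The numeral III denotes a major triad on scale degree 3. With E on degree 3, the tonic of the new key is C♯.
Degree 3 carries a major triad in natural-minor keys, so the destination is C♯ minor.
Check: the diatonic triads of C♯ minor (natural minor) are C♯m (i), D♯dim (ii°), E (III), F♯m (iv), G♯m (v), A (VI), B (VII) — E is indeed III.

C♯ minor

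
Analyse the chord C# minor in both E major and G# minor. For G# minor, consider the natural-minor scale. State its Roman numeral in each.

vi in E major; iv in G# minor

The scale of E major is E F# G# A B C# D#; C# is degree 6, and the triad built there (C#-E-G#) is minor, so it is vi.
The scale of G# minor (natural minor) is G# A# B C# D# E F#; C# is degree 4, and the triad built there (C#-E-G#) is minor, so it is iv.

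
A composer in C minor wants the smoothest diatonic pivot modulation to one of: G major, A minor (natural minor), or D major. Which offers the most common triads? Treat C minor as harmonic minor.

A minor

Triads of C minor (harmonic minor): C minor (i), D diminished (ii°), Eb augmented (III+), F minor (iv), G major (V), Ab major (VI), B diminished (vii°).
G major shares 1: G.
A minor (natural minor) shares 2: G, Bdim.
D major shares 1: G.
The most common triads (2) are shared with A minor.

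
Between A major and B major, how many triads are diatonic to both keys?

2

Diatonic triads of A major: A major (I), B minor (ii), C# minor (iii), D major (IV), E major (V), F# minor (vi), G# diminished (vii°).
Diatonic triads of B major: B major (I), C# minor (ii), D# minor (iii), E major (IV), F# major (V), G# minor (vi), A# diminished (vii°).
Matching root and quality in both lists: C# minor, E major.
That gives 2 common triads.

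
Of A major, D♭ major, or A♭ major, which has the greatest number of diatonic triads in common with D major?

Triads of D major: D major (I), E minor (ii), F♯ minor (iii), G major (IV), A major (V), B minor (vi), C♯ diminished (vii°).
A major shares 4: D, F♯m, A, Bm.
D♭ major shares 0: none.
A♭ major shares 0: none.
The most common triads (4) are shared with A major.

A major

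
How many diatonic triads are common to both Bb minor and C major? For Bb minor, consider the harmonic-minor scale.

1

Diatonic triads of Bb minor (harmonic minor): Bb minor (i), C diminished (ii°), Db augmented (III+), Eb minor (iv), F major (V), Gb major (VI), A diminished (vii°).
Diatonic triads of C major: C major (I), D minor (ii), E minor (iii), F major (IV), G major (V), A minor (vi), B diminished (vii°).
Matching root and quality in both lists: F major.
That gives 1 common triad.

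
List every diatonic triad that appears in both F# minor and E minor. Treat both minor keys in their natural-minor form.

Triads in F# minor (natural minor): F# minor (i), G# diminished (ii°), A major (III), B minor (iv), C# minor (v), D major (VI), E major (VII).
Triads in E minor (natural minor): E minor (i), F# diminished (ii°), G major (III), A minor (iv), B minor (v), C major (VI), D major (VII).
Shared triads with their functions: B minor (iv in F# minor, v in E minor); D major (VI in F# minor, VII in E minor).

Bm, D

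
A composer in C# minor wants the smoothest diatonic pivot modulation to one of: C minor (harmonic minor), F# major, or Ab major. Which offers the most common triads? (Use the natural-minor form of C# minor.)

F# major

Triads of C# minor (natural minor): C# minor (i), D# diminished (ii°), E major (III), F# minor (iv), G# minor (v), A major (VI), B major (VII).
C minor (harmonic minor) shares 0: none.
F# major shares 2: G#m, B.
Ab major shares 0: none.
The most common triads (2) are shared with F# major.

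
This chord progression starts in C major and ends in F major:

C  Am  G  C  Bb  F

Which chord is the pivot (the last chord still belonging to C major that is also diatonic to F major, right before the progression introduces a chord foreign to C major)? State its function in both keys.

Chords diatonic to C major: C, Dm, Em, F, G, Am, Bdim.
Reading the progression, the first chord not in that set is Bb, so the modulation leaves C major there.
The chord immediately before Bb is C, which is diatonic to both keys: I in C major and V in F major.

C — I in C major, V in F major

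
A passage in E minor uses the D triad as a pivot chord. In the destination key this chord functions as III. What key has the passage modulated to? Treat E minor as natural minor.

The numeral III denotes a major triad on scale degree 3. With D on degree 3, the tonic of the new key is B.
Degree 3 carries a major triad in natural-minor keys, so the destination is B minor.
Check: the diatonic triads of B minor (natural minor) are Bm (i), C#dim (ii°), D (III), Em (iv), F#m (v), G (VI), A (VII) — D is indeed III.

B minor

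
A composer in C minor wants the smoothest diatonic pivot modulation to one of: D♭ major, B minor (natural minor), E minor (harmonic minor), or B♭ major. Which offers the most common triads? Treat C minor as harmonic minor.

D♭ major

Triads of C minor (harmonic minor): C minor (i), D diminished (ii°), E♭ augmented (III+), F minor (iv), G major (V), A♭ major (VI), B diminished (vii°).
D♭ major shares 2: Fm, A♭.
B minor (natural minor) shares 1: G.
E minor (harmonic minor) shares 0: none.
B♭ major shares 1: Cm.
The most common triads (2) are shared with D♭ major.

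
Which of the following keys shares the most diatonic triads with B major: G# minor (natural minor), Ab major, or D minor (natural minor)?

Triads of B major: B (I), C#m (ii), D#m (iii), E (IV), F# (V), G#m (vi), A#dim (vii°).
G# minor (natural minor) shares 7: B, C#m, D#m, E, F#, G#m, A#dim.
Ab major shares 0: none.
D minor (natural minor) shares 0: none.
The most common triads (7) are shared with G# minor.

G# minor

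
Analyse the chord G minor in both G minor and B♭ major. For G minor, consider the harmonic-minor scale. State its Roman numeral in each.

i in G minor; vi in B♭ major

The scale of G minor (harmonic minor) is G A B♭ C D E♭ F♯; G is degree 1, and the triad built there (G-B♭-D) is minor, so it is i.
The scale of B♭ major is B♭ C D E♭ F G A; G is degree 6, and the triad built there (G-B♭-D) is minor, so it is vi.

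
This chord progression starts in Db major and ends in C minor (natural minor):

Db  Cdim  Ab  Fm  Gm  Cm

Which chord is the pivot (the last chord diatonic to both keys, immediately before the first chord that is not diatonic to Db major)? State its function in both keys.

Chords diatonic to Db major: Db, Ebm, Fm, Gb, Ab, Bbm, Cdim.
Reading the progression, the first chord not in that set is Gm, so the modulation leaves Db major there.
The chord immediately before Gm is Fm, which is diatonic to both keys: iii in Db major and iv in C minor.

Fm — iii in Db major, iv in C minor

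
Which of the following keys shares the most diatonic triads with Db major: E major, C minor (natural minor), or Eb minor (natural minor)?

Triads of Db major: Db (I), Ebm (ii), Fm (iii), Gb (IV), Ab (V), Bbm (vi), Cdim (vii°).
E major shares 0: none.
C minor (natural minor) shares 2: Fm, Ab.
Eb minor (natural minor) shares 4: Db, Ebm, Gb, Bbm.
The most common triads (4) are shared with Eb minor.

Eb minor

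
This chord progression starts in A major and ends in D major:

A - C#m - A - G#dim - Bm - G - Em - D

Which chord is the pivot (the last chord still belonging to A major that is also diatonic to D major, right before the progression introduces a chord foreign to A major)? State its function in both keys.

Bm — ii in A major, vi in D major

Chords diatonic to A major: A, Bm, C#m, D, E, F#m, G#dim.
Reading the progression, the first chord not in that set is G, so the modulation leaves A major there.
The chord immediately before G is Bm, which is diatonic to both keys: ii in A major and vi in D major.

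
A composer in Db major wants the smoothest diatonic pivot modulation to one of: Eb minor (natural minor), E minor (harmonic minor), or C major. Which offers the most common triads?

Eb minor

Triads of Db major: Db (I), Ebm (ii), Fm (iii), Gb (IV), Ab (V), Bbm (vi), Cdim (vii°).
Eb minor (natural minor) shares 4: Db, Ebm, Gb, Bbm.
E minor (harmonic minor) shares 0: none.
C major shares 0: none.
The most common triads (4) are shared with Eb minor.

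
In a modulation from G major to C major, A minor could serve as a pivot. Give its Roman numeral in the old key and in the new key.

The scale of G major is G A B C D E F#; A is degree 2, and the triad built there (A-C-E) is minor, so it is ii.
The scale of C major is C D E F G A B; A is degree 6, and the triad built there (A-C-E) is minor, so it is vi.

ii in G major; vi in C major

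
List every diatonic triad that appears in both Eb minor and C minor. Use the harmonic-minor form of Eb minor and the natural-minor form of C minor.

Bb, Ddim

Triads in Eb minor (harmonic minor): Ebm (i), Fdim (ii°), Gbaug (III+), Abm (iv), Bb (V), Cb (VI), Ddim (vii°).
Triads in C minor (natural minor): Cm (i), Ddim (ii°), Eb (III), Fm (iv), Gm (v), Ab (VI), Bb (VII).
Shared triads with their functions: Bb (V in Eb minor, VII in C minor); Ddim (vii° in Eb minor, ii° in C minor).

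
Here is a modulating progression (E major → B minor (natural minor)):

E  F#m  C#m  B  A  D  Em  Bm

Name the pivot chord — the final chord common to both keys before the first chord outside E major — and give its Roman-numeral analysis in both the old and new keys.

A — IV in E major, VII in B minor

Chords diatonic to E major: E, F#m, G#m, A, B, C#m, D#dim.
Reading the progression, the first chord not in that set is D, so the modulation leaves E major there.
The chord immediately before D is A, which is diatonic to both keys: IV in E major and VII in B minor.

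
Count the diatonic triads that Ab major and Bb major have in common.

Diatonic triads of Ab major: Ab major (I), Bb minor (ii), C minor (iii), Db major (IV), Eb major (V), F minor (vi), G diminished (vii°).
Diatonic triads of Bb major: Bb major (I), C minor (ii), D minor (iii), Eb major (IV), F major (V), G minor (vi), A diminished (vii°).
Matching root and quality in both lists: C minor, Eb major.
That gives 2 common triads.

2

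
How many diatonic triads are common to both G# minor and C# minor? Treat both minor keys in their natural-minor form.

4

Diatonic triads of G# minor (natural minor): G# minor (i), A# diminished (ii°), B major (III), C# minor (iv), D# minor (v), E major (VI), F# major (VII).
Diatonic triads of C# minor (natural minor): C# minor (i), D# diminished (ii°), E major (III), F# minor (iv), G# minor (v), A major (VI), B major (VII).
Matching root and quality in both lists: G# minor, B major, C# minor, E major.
That gives 4 common triads.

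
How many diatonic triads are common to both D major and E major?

Diatonic triads of D major: D (I), Em (ii), F♯m (iii), G (IV), A (V), Bm (vi), C♯dim (vii°).
Diatonic triads of E major: E (I), F♯m (ii), G♯m (iii), A (IV), B (V), C♯m (vi), D♯dim (vii°).
Matching root and quality in both lists: F♯m, A.
That gives 2 common triads.

2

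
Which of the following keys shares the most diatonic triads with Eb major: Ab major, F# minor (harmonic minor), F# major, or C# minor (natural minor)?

Ab major

Triads of Eb major: Eb major (I), F minor (ii), G minor (iii), Ab major (IV), Bb major (V), C minor (vi), D diminished (vii°).
Ab major shares 4: Eb, Fm, Ab, Cm.
F# minor (harmonic minor) shares 0: none.
F# major shares 0: none.
C# minor (natural minor) shares 0: none.
The most common triads (4) are shared with Ab major.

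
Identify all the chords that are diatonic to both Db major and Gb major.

Db, Ebm, Gb, Bbm

Triads in Db major: Db (I), Ebm (ii), Fm (iii), Gb (IV), Ab (V), Bbm (vi), Cdim (vii°).
Triads in Gb major: Gb (I), Abm (ii), Bbm (iii), Cb (IV), Db (V), Ebm (vi), Fdim (vii°).
Shared triads with their functions: Db (I in Db major, V in Gb major); Ebm (ii in Db major, vi in Gb major); Gb (IV in Db major, I in Gb major); Bbm (vi in Db major, iii in Gb major).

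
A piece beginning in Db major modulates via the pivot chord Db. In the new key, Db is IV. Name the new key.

The numeral IV denotes a major triad on scale degree 4. With Db on degree 4, the tonic of the new key is Ab.
Degree 4 carries a major triad in major keys, so the destination is Ab major.
Check: the diatonic triads of Ab major are Ab (I), Bbm (ii), Cm (iii), Db (IV), Eb (V), Fm (vi), Gdim (vii°) — Db is indeed IV.

Ab major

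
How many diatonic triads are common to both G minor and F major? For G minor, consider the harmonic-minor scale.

1

Diatonic triads of G minor (harmonic minor): Gm (i), Adim (ii°), Bbaug (III+), Cm (iv), D (V), Eb (VI), F#dim (vii°).
Diatonic triads of F major: F (I), Gm (ii), Am (iii), Bb (IV), C (V), Dm (vi), Edim (vii°).
Matching root and quality in both lists: Gm.
That gives 1 common triad.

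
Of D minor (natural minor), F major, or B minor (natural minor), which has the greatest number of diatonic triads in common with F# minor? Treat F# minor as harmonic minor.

B minor

Triads of F# minor (harmonic minor): F# minor (i), G# diminished (ii°), A augmented (III+), B minor (iv), C# major (V), D major (VI), E# diminished (vii°).
D minor (natural minor) shares 0: none.
F major shares 0: none.
B minor (natural minor) shares 3: F#m, Bm, D.
The most common triads (3) are shared with B minor.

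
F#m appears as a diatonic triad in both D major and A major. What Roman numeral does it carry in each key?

The scale of D major is D E F# G A B C#; F# is degree 3, and the triad built there (F#-A-C#) is minor, so it is iii.
The scale of A major is A B C# D E F# G#; F# is degree 6, and the triad built there (F#-A-C#) is minor, so it is vi.

iii in D major; vi in A major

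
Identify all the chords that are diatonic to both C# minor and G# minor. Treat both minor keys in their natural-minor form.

C#m, E, G#m, B

Triads in C# minor (natural minor): C#m (i), D#dim (ii°), E (III), F#m (iv), G#m (v), A (VI), B (VII).
Triads in G# minor (natural minor): G#m (i), A#dim (ii°), B (III), C#m (iv), D#m (v), E (VI), F# (VII).
Shared triads with their functions: C#m (i in C# minor, iv in G# minor); E (III in C# minor, VI in G# minor); G#m (v in C# minor, i in G# minor); B (VII in C# minor, III in G# minor).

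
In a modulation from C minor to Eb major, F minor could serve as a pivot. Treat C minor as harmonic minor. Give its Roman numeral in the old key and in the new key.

iv in C minor; ii in Eb major

The scale of C minor (harmonic minor) is C D Eb F G Ab B; F is degree 4, and the triad built there (F-Ab-C) is minor, so it is iv.
The scale of Eb major is Eb F G Ab Bb C D; F is degree 2, and the triad built there (F-Ab-C) is minor, so it is ii.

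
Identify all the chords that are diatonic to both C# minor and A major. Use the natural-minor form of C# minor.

C#m, E, F#m, A

Triads in C# minor (natural minor): C#m (i), D#dim (ii°), E (III), F#m (iv), G#m (v), A (VI), B (VII).
Triads in A major: A (I), Bm (ii), C#m (iii), D (IV), E (V), F#m (vi), G#dim (vii°).
Shared triads with their functions: C#m (i in C# minor, iii in A major); E (III in C# minor, V in A major); F#m (iv in C# minor, vi in A major); A (VI in C# minor, I in A major).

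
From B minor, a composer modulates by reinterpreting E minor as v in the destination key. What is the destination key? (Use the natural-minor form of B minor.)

The numeral v denotes a minor triad on scale degree 5. With E on degree 5, the tonic of the new key is A.
Degree 5 carries a minor triad in natural-minor keys, so the destination is A minor.
Check: the diatonic triads of A minor (natural minor) are Am (i), Bdim (ii°), C (III), Dm (iv), Em (v), F (VI), G (VII) — E minor is indeed v.

A minor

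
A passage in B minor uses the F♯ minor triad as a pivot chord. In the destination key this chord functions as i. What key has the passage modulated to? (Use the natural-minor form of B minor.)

The numeral i denotes a minor triad on scale degree 1. With F♯ on degree 1, the tonic of the new key is F♯.
Degree 1 carries a minor triad in minor keys, so the destination is F♯ minor.
Check: the diatonic triads of F♯ minor (natural minor) are F♯m (i), G♯dim (ii°), A (III), Bm (iv), C♯m (v), D (VI), E (VII) — F♯ minor is indeed i.

F♯ minor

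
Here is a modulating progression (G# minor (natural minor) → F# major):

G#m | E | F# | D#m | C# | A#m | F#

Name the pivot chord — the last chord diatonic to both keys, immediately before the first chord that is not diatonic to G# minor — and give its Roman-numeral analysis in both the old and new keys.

D#m — v in G# minor, vi in F# major

Chords diatonic to G# minor: G#m, A#dim, B, C#m, D#m, E, F#.
Reading the progression, the first chord not in that set is C#, so the modulation leaves G# minor there.
The chord immediately before C# is D#m, which is diatonic to both keys: v in G# minor and vi in F# major.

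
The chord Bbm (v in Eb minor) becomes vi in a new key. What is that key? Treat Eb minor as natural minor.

Db major

The numeral vi denotes a minor triad on scale degree 6. With Bb on degree 6, the tonic of the new key is Db.
Degree 6 carries a minor triad in major keys, so the destination is Db major.
Check: the diatonic triads of Db major are Db (I), Ebm (ii), Fm (iii), Gb (IV), Ab (V), Bbm (vi), Cdim (vii°) — Bbm is indeed vi.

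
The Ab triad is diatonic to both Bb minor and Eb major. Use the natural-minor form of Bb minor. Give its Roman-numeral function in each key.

The scale of Bb minor (natural minor) is Bb C Db Eb F Gb Ab; Ab is degree 7, and the triad built there (Ab-C-Eb) is major, so it is VII.
The scale of Eb major is Eb F G Ab Bb C D; Ab is degree 4, and the triad built there (Ab-C-Eb) is major, so it is IV.

VII in Bb minor; IV in Eb major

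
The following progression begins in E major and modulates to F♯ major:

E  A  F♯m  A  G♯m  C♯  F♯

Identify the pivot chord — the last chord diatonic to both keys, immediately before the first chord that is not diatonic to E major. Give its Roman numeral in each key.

Chords diatonic to E major: E, F♯m, G♯m, A, B, C♯m, D♯dim.
Reading the progression, the first chord not in that set is C♯, so the modulation leaves E major there.
The chord immediately before C♯ is G♯m, which is diatonic to both keys: iii in E major and ii in F♯ major.

G♯m — iii in E major, ii in F♯ major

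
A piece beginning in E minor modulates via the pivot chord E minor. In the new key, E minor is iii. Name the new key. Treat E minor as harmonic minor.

The numeral iii denotes a minor triad on scale degree 3. With E on degree 3, the tonic of the new key is C.
Degree 3 carries a minor triad in major keys, so the destination is C major.
Check: the diatonic triads of C major are C (I), Dm (ii), Em (iii), F (IV), G (V), Am (vi), Bdim (vii°) — E minor is indeed iii.

C major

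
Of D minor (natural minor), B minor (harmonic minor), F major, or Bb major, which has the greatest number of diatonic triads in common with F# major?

Triads of F# major: F# (I), G#m (ii), A#m (iii), B (IV), C# (V), D#m (vi), E#dim (vii°).
D minor (natural minor) shares 0: none.
B minor (harmonic minor) shares 1: F#.
F major shares 0: none.
Bb major shares 0: none.
The most common triads (1) are shared with B minor.

B minor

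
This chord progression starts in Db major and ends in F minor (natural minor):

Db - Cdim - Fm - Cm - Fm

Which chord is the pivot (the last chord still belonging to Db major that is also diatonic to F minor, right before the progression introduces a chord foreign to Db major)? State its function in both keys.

Chords diatonic to Db major: Db, Ebm, Fm, Gb, Ab, Bbm, Cdim.
Reading the progression, the first chord not in that set is Cm, so the modulation leaves Db major there.
The chord immediately before Cm is Fm, which is diatonic to both keys: iii in Db major and i in F minor.

Fm — iii in Db major, i in F minor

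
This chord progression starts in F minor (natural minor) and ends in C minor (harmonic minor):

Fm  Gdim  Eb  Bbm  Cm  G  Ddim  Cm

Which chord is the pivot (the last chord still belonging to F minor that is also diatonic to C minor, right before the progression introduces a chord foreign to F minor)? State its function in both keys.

Chords diatonic to F minor: Fm, Gdim, Ab, Bbm, Cm, Db, Eb.
Reading the progression, the first chord not in that set is G, so the modulation leaves F minor there.
The chord immediately before G is Cm, which is diatonic to both keys: v in F minor and i in C minor.

Cm — v in F minor, i in C minor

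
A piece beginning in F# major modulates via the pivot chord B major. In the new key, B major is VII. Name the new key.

C# minor

The numeral VII denotes a major triad on scale degree 7. With B on degree 7, the tonic of the new key is C#.
Degree 7 carries a major triad in natural-minor keys, so the destination is C# minor.
Check: the diatonic triads of C# minor (natural minor) are C#m (i), D#dim (ii°), E (III), F#m (iv), G#m (v), A (VI), B (VII) — B major is indeed VII.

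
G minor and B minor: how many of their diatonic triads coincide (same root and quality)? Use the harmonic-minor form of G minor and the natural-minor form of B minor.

1

Diatonic triads of G minor (harmonic minor): Gm (i), Adim (ii°), B♭aug (III+), Cm (iv), D (V), E♭ (VI), F♯dim (vii°).
Diatonic triads of B minor (natural minor): Bm (i), C♯dim (ii°), D (III), Em (iv), F♯m (v), G (VI), A (VII).
Matching root and quality in both lists: D.
That gives 1 common triad.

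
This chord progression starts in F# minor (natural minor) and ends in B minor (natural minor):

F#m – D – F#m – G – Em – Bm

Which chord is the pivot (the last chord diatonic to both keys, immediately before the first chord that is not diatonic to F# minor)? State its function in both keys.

F#m — i in F# minor, v in B minor

Chords diatonic to F# minor: F#m, G#dim, A, Bm, C#m, D, E.
Reading the progression, the first chord not in that set is G, so the modulation leaves F# minor there.
The chord immediately before G is F#m, which is diatonic to both keys: i in F# minor and v in B minor.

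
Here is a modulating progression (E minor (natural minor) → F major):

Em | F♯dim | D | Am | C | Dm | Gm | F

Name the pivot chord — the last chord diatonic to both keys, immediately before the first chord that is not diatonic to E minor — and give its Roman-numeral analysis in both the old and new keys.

Chords diatonic to E minor: Em, F♯dim, G, Am, Bm, C, D.
Reading the progression, the first chord not in that set is Dm, so the modulation leaves E minor there.
The chord immediately before Dm is C, which is diatonic to both keys: VI in E minor and V in F major.

C — VI in E minor, V in F major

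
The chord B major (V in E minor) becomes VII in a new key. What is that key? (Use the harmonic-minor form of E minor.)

C♯ minor

The numeral VII denotes a major triad on scale degree 7. With B on degree 7, the tonic of the new key is C♯.
Degree 7 carries a major triad in natural-minor keys, so the destination is C♯ minor.
Check: the diatonic triads of C♯ minor (natural minor) are C♯m (i), D♯dim (ii°), E (III), F♯m (iv), G♯m (v), A (VI), B (VII) — B major is indeed VII.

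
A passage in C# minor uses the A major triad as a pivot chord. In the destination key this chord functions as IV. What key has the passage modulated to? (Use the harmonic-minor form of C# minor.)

E major

The numeral IV denotes a major triad on scale degree 4. With A on degree 4, the tonic of the new key is E.
Degree 4 carries a major triad in major keys, so the destination is E major.
Check: the diatonic triads of E major are E (I), F#m (ii), G#m (iii), A (IV), B (V), C#m (vi), D#dim (vii°) — A major is indeed IV.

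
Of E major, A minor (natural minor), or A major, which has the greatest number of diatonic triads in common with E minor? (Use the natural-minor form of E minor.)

Triads of E minor (natural minor): Em (i), F#dim (ii°), G (III), Am (iv), Bm (v), C (VI), D (VII).
E major shares 0: none.
A minor (natural minor) shares 4: Em, G, Am, C.
A major shares 2: Bm, D.
The most common triads (4) are shared with A minor.

A minor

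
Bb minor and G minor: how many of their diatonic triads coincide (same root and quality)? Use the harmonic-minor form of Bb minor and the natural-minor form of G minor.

2

Diatonic triads of Bb minor (harmonic minor): Bbm (i), Cdim (ii°), Dbaug (III+), Ebm (iv), F (V), Gb (VI), Adim (vii°).
Diatonic triads of G minor (natural minor): Gm (i), Adim (ii°), Bb (III), Cm (iv), Dm (v), Eb (VI), F (VII).
Matching root and quality in both lists: F, Adim.
That gives 2 common triads.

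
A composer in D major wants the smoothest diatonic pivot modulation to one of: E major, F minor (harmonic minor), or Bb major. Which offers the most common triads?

Triads of D major: D (I), Em (ii), F#m (iii), G (IV), A (V), Bm (vi), C#dim (vii°).
E major shares 2: F#m, A.
F minor (harmonic minor) shares 0: none.
Bb major shares 0: none.
The most common triads (2) are shared with E major.

E major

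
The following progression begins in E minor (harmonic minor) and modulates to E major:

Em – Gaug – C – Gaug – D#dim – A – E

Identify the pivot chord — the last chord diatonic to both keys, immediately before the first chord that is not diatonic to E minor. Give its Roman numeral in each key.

Chords diatonic to E minor: Em, F#dim, Gaug, Am, B, C, D#dim.
Reading the progression, the first chord not in that set is A, so the modulation leaves E minor there.
The chord immediately before A is D#dim, which is diatonic to both keys: vii° in E minor and vii° in E major.

D#dim — vii° in E minor, vii° in E major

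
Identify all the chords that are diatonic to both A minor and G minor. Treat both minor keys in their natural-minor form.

Dm, F

Triads in A minor (natural minor): Am (i), Bdim (ii°), C (III), Dm (iv), Em (v), F (VI), G (VII).
Triads in G minor (natural minor): Gm (i), Adim (ii°), B♭ (III), Cm (iv), Dm (v), E♭ (VI), F (VII).
Shared triads with their functions: Dm (iv in A minor, v in G minor); F (VI in A minor, VII in G minor).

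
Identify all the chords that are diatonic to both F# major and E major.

G#m, B

Triads in F# major: F# (I), G#m (ii), A#m (iii), B (IV), C# (V), D#m (vi), E#dim (vii°).
Triads in E major: E (I), F#m (ii), G#m (iii), A (IV), B (V), C#m (vi), D#dim (vii°).
Shared triads with their functions: G#m (ii in F# major, iii in E major); B (IV in F# major, V in E major).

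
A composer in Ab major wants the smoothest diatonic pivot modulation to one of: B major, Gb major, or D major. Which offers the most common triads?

Triads of Ab major: Ab (I), Bbm (ii), Cm (iii), Db (IV), Eb (V), Fm (vi), Gdim (vii°).
B major shares 0: none.
Gb major shares 2: Bbm, Db.
D major shares 0: none.
The most common triads (2) are shared with Gb major.

Gb major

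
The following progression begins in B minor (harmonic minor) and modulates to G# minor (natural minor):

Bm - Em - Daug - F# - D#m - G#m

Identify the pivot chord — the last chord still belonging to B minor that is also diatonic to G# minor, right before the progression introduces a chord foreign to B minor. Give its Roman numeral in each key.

F# — V in B minor, VII in G# minor

Chords diatonic to B minor: Bm, C#dim, Daug, Em, F#, G, A#dim.
Reading the progression, the first chord not in that set is D#m, so the modulation leaves B minor there.
The chord immediately before D#m is F#, which is diatonic to both keys: V in B minor and VII in G# minor.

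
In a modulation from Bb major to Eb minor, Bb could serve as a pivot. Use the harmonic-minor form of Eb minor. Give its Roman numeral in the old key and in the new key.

I in Bb major; V in Eb minor

The scale of Bb major is Bb C D Eb F G A; Bb is degree 1, and the triad built there (Bb-D-F) is major, so it is I.
The scale of Eb minor (harmonic minor) is Eb F Gb Ab Bb Cb D; Bb is degree 5, and the triad built there (Bb-D-F) is major, so it is V.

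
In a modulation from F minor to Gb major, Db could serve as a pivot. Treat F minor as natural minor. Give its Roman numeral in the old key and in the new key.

VI in F minor; V in Gb major

The scale of F minor (natural minor) is F G Ab Bb C Db Eb; Db is degree 6, and the triad built there (Db-F-Ab) is major, so it is VI.
The scale of Gb major is Gb Ab Bb Cb Db Eb F; Db is degree 5, and the triad built there (Db-F-Ab) is major, so it is V.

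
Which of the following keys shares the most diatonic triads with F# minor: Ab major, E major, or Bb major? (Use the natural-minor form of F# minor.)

Triads of F# minor (natural minor): F#m (i), G#dim (ii°), A (III), Bm (iv), C#m (v), D (VI), E (VII).
Ab major shares 0: none.
E major shares 4: F#m, A, C#m, E.
Bb major shares 0: none.
The most common triads (4) are shared with E major.

E major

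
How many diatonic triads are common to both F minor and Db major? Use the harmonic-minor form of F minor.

3

Diatonic triads of F minor (harmonic minor): Fm (i), Gdim (ii°), Abaug (III+), Bbm (iv), C (V), Db (VI), Edim (vii°).
Diatonic triads of Db major: Db (I), Ebm (ii), Fm (iii), Gb (IV), Ab (V), Bbm (vi), Cdim (vii°).
Matching root and quality in both lists: Fm, Bbm, Db.
That gives 3 common triads.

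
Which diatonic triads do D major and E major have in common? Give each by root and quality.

F#m, A

Triads in D major: D major (I), E minor (ii), F# minor (iii), G major (IV), A major (V), B minor (vi), C# diminished (vii°).
Triads in E major: E major (I), F# minor (ii), G# minor (iii), A major (IV), B major (V), C# minor (vi), D# diminished (vii°).
Shared triads with their functions: F# minor (iii in D major, ii in E major); A major (V in D major, IV in E major).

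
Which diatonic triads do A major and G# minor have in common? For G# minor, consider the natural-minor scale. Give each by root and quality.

Triads in A major: A major (I), B minor (ii), C# minor (iii), D major (IV), E major (V), F# minor (vi), G# diminished (vii°).
Triads in G# minor (natural minor): G# minor (i), A# diminished (ii°), B major (III), C# minor (iv), D# minor (v), E major (VI), F# major (VII).
Shared triads with their functions: C# minor (iii in A major, iv in G# minor); E major (V in A major, VI in G# minor).

C#m, E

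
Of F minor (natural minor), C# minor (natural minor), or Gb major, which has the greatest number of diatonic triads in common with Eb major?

Triads of Eb major: Eb major (I), F minor (ii), G minor (iii), Ab major (IV), Bb major (V), C minor (vi), D diminished (vii°).
F minor (natural minor) shares 4: Eb, Fm, Ab, Cm.
C# minor (natural minor) shares 0: none.
Gb major shares 0: none.
The most common triads (4) are shared with F minor.

F minor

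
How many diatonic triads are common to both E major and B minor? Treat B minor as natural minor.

Diatonic triads of E major: E (I), F♯m (ii), G♯m (iii), A (IV), B (V), C♯m (vi), D♯dim (vii°).
Diatonic triads of B minor (natural minor): Bm (i), C♯dim (ii°), D (III), Em (iv), F♯m (v), G (VI), A (VII).
Matching root and quality in both lists: F♯m, A.
That gives 2 common triads.

2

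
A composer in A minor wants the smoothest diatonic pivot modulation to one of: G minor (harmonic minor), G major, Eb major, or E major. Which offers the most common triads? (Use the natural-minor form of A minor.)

Triads of A minor (natural minor): Am (i), Bdim (ii°), C (III), Dm (iv), Em (v), F (VI), G (VII).
G minor (harmonic minor) shares 0: none.
G major shares 4: Am, C, Em, G.
Eb major shares 0: none.
E major shares 0: none.
The most common triads (4) are shared with G major.

G major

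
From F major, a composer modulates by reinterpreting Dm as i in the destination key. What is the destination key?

The numeral i denotes a minor triad on scale degree 1. With D on degree 1, the tonic of the new key is D.
Degree 1 carries a minor triad in minor keys, so the destination is D minor.
Check: the diatonic triads of D minor (natural minor) are Dm (i), Edim (ii°), F (III), Gm (iv), Am (v), B♭ (VI), C (VII) — Dm is indeed i.

D minor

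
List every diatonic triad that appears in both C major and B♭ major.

Triads in C major: C (I), Dm (ii), Em (iii), F (IV), G (V), Am (vi), Bdim (vii°).
Triads in B♭ major: B♭ (I), Cm (ii), Dm (iii), E♭ (IV), F (V), Gm (vi), Adim (vii°).
Shared triads with their functions: Dm (ii in C major, iii in B♭ major); F (IV in C major, V in B♭ major).

Dm, F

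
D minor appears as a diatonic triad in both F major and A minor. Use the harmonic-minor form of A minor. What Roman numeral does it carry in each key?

The scale of F major is F G A Bb C D E; D is degree 6, and the triad built there (D-F-A) is minor, so it is vi.
The scale of A minor (harmonic minor) is A B C D E F G#; D is degree 4, and the triad built there (D-F-A) is minor, so it is iv.

vi in F major; iv in A minor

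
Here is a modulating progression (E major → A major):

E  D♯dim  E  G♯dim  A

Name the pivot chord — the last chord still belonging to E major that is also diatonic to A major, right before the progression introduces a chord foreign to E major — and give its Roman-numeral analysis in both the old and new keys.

E — I in E major, V in A major

Chords diatonic to E major: E, F♯m, G♯m, A, B, C♯m, D♯dim.
Reading the progression, the first chord not in that set is G♯dim, so the modulation leaves E major there.
The chord immediately before G♯dim is E, which is diatonic to both keys: I in E major and V in A major.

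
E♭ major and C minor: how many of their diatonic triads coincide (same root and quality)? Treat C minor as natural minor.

7

Diatonic triads of E♭ major: E♭ (I), Fm (ii), Gm (iii), A♭ (IV), B♭ (V), Cm (vi), Ddim (vii°).
Diatonic triads of C minor (natural minor): Cm (i), Ddim (ii°), E♭ (III), Fm (iv), Gm (v), A♭ (VI), B♭ (VII).
Matching root and quality in both lists: E♭, Fm, Gm, A♭, B♭, Cm, Ddim.
That gives 7 common triads.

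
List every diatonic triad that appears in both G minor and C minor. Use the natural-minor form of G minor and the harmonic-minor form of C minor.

Triads in G minor (natural minor): G minor (i), A diminished (ii°), B♭ major (III), C minor (iv), D minor (v), E♭ major (VI), F major (VII).
Triads in C minor (harmonic minor): C minor (i), D diminished (ii°), E♭ augmented (III+), F minor (iv), G major (V), A♭ major (VI), B diminished (vii°).
Shared triads with their functions: C minor (iv in G minor, i in C minor).

Cm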